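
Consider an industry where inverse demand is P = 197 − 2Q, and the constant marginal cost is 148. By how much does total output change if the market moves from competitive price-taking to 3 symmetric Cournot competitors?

Competitive firms price at marginal cost: P = 148, giving Q = 24.5.
With 3 symmetric Cournot firms, each firm's FOC gives 197 − 8q = 148, so q = 6.125, Q = 3·6.125 = 18.375, and P = 160.25.
Change in total output: 18.375 − 24.5 = −6.125.

Q falls by 6.125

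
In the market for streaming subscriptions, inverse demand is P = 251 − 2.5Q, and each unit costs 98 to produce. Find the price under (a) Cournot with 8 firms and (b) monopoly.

Cournot: P = 115; Monopoly: P = 174.5

With 8 symmetric Cournot firms, each firm's FOC gives 251 − 22.5q = 98, so q = 6.8, Q = 8·6.8 = 54.4, and P = 115.
The monopolist equates marginal revenue to marginal cost: 251 − 5Q = 98, so Q = 30.6. From demand, P = 174.5.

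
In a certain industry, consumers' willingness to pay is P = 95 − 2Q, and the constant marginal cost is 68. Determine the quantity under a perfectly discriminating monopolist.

Q = 13.5

With perfect price discrimination, output is the efficient level Q = 13.5 (where demand meets MC), but every buyer pays their willingness to pay: CS = 0 and PS = total surplus.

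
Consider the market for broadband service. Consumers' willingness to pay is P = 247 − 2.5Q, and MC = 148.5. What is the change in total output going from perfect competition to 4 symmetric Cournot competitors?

Under competition P = MC = 148.5, so Q = (247 − 148.5)/2.5 = 39.4.
Cournot with 4 identical firms: the symmetric best-response condition is 247 − 12.5q = 148.5. Each firm produces q = 7.88, total output Q = 31.52, price P = 168.2.
Change in total output: 31.52 − 39.4 = −7.88.

Total output falls by 7.88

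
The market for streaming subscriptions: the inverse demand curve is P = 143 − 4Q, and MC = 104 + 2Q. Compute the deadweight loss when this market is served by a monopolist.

DWL = 20.28

Under competition P = MC: 143 − 4Q = 104 + 2Q ⇒ Q = 6.5, P = 117.
A monopolist chooses Q where MR = MC. MR = 143 − 8Q; setting this equal to 104 + 2Q gives Q = 3.9 and P = 127.4.
CS = ½·(143 − 117)·6.5 = 84.5; PS = (117·6.5 − 104·6.5 − ½·2·6.5²) = 42.25; TS = 126.75.
CS = ½·(143 − 127.4)·3.9 = 30.42; PS = (127.4·3.9 − 104·3.9 − ½·2·3.9²) = 76.05; TS = 106.47.
DWL = 126.75 − 106.47 = 20.28.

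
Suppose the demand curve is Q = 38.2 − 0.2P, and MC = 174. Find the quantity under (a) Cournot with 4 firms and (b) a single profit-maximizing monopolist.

Inverting demand: P = 191 − 5Q.
With 4 symmetric Cournot firms, each firm's FOC gives 191 − 25q = 174, so q = 0.68, Q = 4·0.68 = 2.72, and P = 177.4.
The monopolist equates marginal revenue to marginal cost: 191 − 10Q = 174, so Q = 1.7. From demand, P = 182.5.

Cournot: Q = 2.72; Monopoly: Q = 1.7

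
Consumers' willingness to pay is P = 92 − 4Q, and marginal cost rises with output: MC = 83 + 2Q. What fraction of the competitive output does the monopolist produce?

Q_m/Q_c = 0.6

A monopolist chooses Q where MR = MC. MR = 92 − 8Q; setting this equal to 83 + 2Q gives Q = 0.9 and P = 88.4.
Under competition P = MC: 92 − 4Q = 83 + 2Q ⇒ Q = 1.5, P = 86.
Ratio Q_m/Q_c = 0.9/1.5 = 0.6.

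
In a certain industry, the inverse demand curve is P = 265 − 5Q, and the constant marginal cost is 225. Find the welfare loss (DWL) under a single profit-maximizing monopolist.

Competitive firms price at marginal cost: P = 225, giving Q = 8.
Monopoly sets MR = MC: 265 − 10Q = 225 ⇒ Q = 4, P = 265 − 5·4 = 245.
DWL is the triangle between Q = 4 and Q = 8: ½·(8 − 4)·(245 − 225) = 40.

DWL = 40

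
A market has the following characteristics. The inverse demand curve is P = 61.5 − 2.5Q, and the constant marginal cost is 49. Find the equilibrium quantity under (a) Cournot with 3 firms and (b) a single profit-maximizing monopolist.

With 3 symmetric Cournot firms, each firm's FOC gives 61.5 − 10q = 49, so q = 1.25, Q = 3·1.25 = 3.75, and P = 52.125.
Monopoly sets MR = MC: 61.5 − 5Q = 49 ⇒ Q = 2.5, P = 61.5 − 2.5·2.5 = 55.25.

Cournot: Q = 3.75; Monopoly: Q = 2.5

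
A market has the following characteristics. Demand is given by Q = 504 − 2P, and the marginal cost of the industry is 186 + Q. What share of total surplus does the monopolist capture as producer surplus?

Inverting demand: P = 252 − 0.5Q.
A monopolist chooses Q where MR = MC. MR = 252 − Q; setting this equal to 186 + Q gives Q = 33 and P = 235.5.
CS = ½·(252 − 235.5)·33 = 272.25.
PS = P·Q − VC(Q) = 235.5·33 − (186·33 + ½·1·33²) = 1089.
Share captured = PS/TS = 1089/1361.25 = 0.8.

PS/TS = 0.8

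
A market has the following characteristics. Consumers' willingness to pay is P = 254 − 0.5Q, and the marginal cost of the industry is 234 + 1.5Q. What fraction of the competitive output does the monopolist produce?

Q_m/Q_c = 0.8

A monopolist chooses Q where MR = MC. MR = 254 − Q; setting this equal to 234 + 1.5Q gives Q = 8 and P = 250.
Competitive equilibrium sets price equal to marginal cost: 254 − 0.5Q = 234 + 1.5Q, so Q = 10 and P = 249.
Ratio Q_m/Q_c = 8/10 = 0.8.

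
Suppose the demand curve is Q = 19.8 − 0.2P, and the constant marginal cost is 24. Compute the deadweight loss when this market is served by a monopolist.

Inverting demand: P = 99 − 5Q.
Under competition P = MC = 24, so Q = (99 − 24)/5 = 15.
A monopolist chooses Q where MR = MC. MR = 99 − 10Q; setting this equal to 24 gives Q = 7.5 and P = 61.5.
DWL is the triangle between Q = 7.5 and Q = 15: ½·(15 − 7.5)·(61.5 − 24) = 140.625.

DWL = 140.625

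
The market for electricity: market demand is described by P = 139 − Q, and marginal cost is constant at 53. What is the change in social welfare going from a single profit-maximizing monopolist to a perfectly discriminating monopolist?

Monopoly sets MR = MC: 139 − 2Q = 53 ⇒ Q = 43, P = 139 − 43 = 96.
CS = ½·(139 − 96)·43 = 924.5; PS = (96 − 53)·43 = 1849; TS = 2773.5.
Under first-degree price discrimination the firm charges each unit its demand price and produces up to where P = MC, i.e. Q = 86. Consumer surplus is zero; producer surplus equals total surplus.
TS = 3698 (equal to competitive TS).
Change in social welfare: 3698 − 2773.5 = 924.5.

Social welfare rises by 924.5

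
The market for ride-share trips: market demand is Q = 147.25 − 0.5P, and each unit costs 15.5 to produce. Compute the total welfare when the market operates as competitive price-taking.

Inverting demand: P = 294.5 − 2Q.
Competitive firms price at marginal cost: P = 15.5, giving Q = 139.5.
CS = ½·(294.5 − 15.5)·139.5 = 19460.25; PS = (15.5 − 15.5)·139.5 = 0; TS = 19460.25.

TS = 19460.25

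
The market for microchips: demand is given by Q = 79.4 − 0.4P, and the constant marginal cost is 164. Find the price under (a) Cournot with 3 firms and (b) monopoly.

Cournot: P = 172.625; Monopoly: P = 181.25

Inverting demand: P = 198.5 − 2.5Q.
In a 3-firm Cournot equilibrium, symmetry and the first-order condition give q = (198.5 − 164)/(10) = 3.45. So Q = 10.35 and P = 172.625.
Monopoly sets MR = MC: 198.5 − 5Q = 164 ⇒ Q = 6.9, P = 198.5 − 2.5·6.9 = 181.25.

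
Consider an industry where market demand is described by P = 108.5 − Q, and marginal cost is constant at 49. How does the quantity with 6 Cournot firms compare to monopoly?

Cournot: Q = 51; Monopoly: Q = 29.75

In a 6-firm Cournot equilibrium, symmetry and the first-order condition give q = (108.5 − 49)/(7) = 8.5. So Q = 51 and P = 57.5.
Monopoly sets MR = MC: 108.5 − 2Q = 49 ⇒ Q = 29.75, P = 108.5 − 29.75 = 78.75.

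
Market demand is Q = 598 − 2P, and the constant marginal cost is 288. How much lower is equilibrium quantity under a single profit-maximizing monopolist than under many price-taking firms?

Q falls by 11

Inverting demand: P = 299 − 0.5Q.
Under competition P = MC = 288, so Q = (299 − 288)/0.5 = 22.
The monopolist equates marginal revenue to marginal cost: 299 − Q = 288, so Q = 11. From demand, P = 293.5.
Change in equilibrium quantity: 11 − 22 = −11.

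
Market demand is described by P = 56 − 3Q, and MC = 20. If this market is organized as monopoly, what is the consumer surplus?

CS = 54

A monopolist chooses Q where MR = MC. MR = 56 − 6Q; setting this equal to 20 gives Q = 6 and P = 38.
CS = ½·(56 − 38)·6 = 54.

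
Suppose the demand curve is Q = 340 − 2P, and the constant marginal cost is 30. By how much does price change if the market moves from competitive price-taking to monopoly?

Price rises by 70

Inverting demand: P = 170 − 0.5Q.
Perfect competition: P = MC = 30, so 170 − 0.5Q = 30 and Q = 280.
A monopolist chooses Q where MR = MC. MR = 170 − Q; setting this equal to 30 gives Q = 140 and P = 100.
Change in price: 100 − 30 = 70.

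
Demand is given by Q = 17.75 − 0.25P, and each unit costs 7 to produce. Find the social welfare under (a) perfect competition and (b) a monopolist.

Inverting demand: P = 71 − 4Q.
Perfect competition: P = MC = 7, so 71 − 4Q = 7 and Q = 16.
CS = ½·(71 − 7)·16 = 512; PS = (7 − 7)·16 = 0; TS = 512.
A monopolist chooses Q where MR = MC. MR = 71 − 8Q; setting this equal to 7 gives Q = 8 and P = 39.
CS = ½·(71 − 39)·8 = 128; PS = (39 − 7)·8 = 256; TS = 384.

Competition: TS = 512; Monopoly: TS = 384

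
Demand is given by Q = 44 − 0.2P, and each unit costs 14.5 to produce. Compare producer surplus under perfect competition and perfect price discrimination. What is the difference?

PS rises by 4223.025

Inverting demand: P = 220 − 5Q.
Perfect competition: P = MC = 14.5, so 220 − 5Q = 14.5 and Q = 41.1.
PS = (14.5 − 14.5)·41.1 = 0.
Under first-degree price discrimination the firm charges each unit its demand price and produces up to where P = MC, i.e. Q = 41.1. Consumer surplus is zero; producer surplus equals total surplus.
PS = ½·(220 − 14.5)·41.1 = 4223.025.
Change in producer surplus: 4223.025 − 0 = 4223.025.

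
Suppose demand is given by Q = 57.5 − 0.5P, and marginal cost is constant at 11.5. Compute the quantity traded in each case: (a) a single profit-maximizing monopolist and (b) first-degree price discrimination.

Monopoly: Q = 25.875; Perfect PD: Q = 51.75

Inverting demand: P = 115 − 2Q.
Monopoly sets MR = MC: 115 − 4Q = 11.5 ⇒ Q = 25.875, P = 115 − 2·25.875 = 63.25.
A perfectly discriminating monopolist sells every unit with P(Q) ≥ MC(Q), so output equals the competitive quantity Q = 51.75. Each buyer pays their reservation price, so CS = 0 and the firm captures all surplus.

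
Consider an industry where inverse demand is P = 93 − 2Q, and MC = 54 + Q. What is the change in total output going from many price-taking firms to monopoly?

Q falls by 5.2

Competitive equilibrium sets price equal to marginal cost: 93 − 2Q = 54 + Q, so Q = 13 and P = 67.
Monopoly sets MR = MC: 93 − 4Q = 54 + Q ⇒ Q = 7.8, P = 93 − 2·7.8 = 77.4.
Change in total output: 7.8 − 13 = −5.2.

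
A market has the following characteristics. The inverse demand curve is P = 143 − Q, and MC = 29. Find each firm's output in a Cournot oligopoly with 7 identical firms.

q_i = 14.25

Cournot with 7 identical firms: the symmetric best-response condition is 143 − 8q = 29. Each firm produces q = 14.25, total output Q = 99.75, price P = 43.25.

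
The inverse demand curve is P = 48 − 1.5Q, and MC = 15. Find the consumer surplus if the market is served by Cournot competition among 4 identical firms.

With 4 symmetric Cournot firms, each firm's FOC gives 48 − 7.5q = 15, so q = 4.4, Q = 4·4.4 = 17.6, and P = 21.6.
CS = ½·(48 − 21.6)·17.6 = 232.32.

CS = 232.32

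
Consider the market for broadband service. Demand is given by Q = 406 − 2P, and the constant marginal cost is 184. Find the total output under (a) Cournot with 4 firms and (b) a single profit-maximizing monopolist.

Cournot: Q = 30.4; Monopoly: Q = 19

Inverting demand: P = 203 − 0.5Q.
In a 4-firm Cournot equilibrium, symmetry and the first-order condition give q = (203 − 184)/(2.5) = 7.6. So Q = 30.4 and P = 187.8.
The monopolist equates marginal revenue to marginal cost: 203 − Q = 184, so Q = 19. From demand, P = 193.5.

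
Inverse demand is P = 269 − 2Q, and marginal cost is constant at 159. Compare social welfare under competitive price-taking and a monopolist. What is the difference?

Social welfare falls by 756.25

Perfect competition: P = MC = 159, so 269 − 2Q = 159 and Q = 55.
CS = ½·(269 − 159)·55 = 3025; PS = (159 − 159)·55 = 0; TS = 3025.
Monopoly sets MR = MC: 269 − 4Q = 159 ⇒ Q = 27.5, P = 269 − 2·27.5 = 214.
CS = ½·(269 − 214)·27.5 = 756.25; PS = (214 − 159)·27.5 = 1512.5; TS = 2268.75.
Change in social welfare: 2268.75 − 3025 = −756.25.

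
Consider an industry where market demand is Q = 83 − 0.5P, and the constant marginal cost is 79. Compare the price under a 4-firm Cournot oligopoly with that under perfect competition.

Cournot: P = 96.4; Competition: P = 79

Inverting demand: P = 166 − 2Q.
With 4 symmetric Cournot firms, each firm's FOC gives 166 − 10q = 79, so q = 8.7, Q = 4·8.7 = 34.8, and P = 96.4.
Under competition P = MC = 79, so Q = (166 − 79)/2 = 43.5.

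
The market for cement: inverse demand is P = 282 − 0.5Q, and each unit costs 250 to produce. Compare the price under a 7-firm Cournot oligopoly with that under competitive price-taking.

Cournot: P = 254; Competition: P = 250

In a 7-firm Cournot equilibrium, symmetry and the first-order condition give q = (282 − 250)/(4) = 8. So Q = 56 and P = 254.
Perfect competition: P = MC = 250, so 282 − 0.5Q = 250 and Q = 64.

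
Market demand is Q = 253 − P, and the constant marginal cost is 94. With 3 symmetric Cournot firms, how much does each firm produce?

q_i = 39.75

Inverting demand: P = 253 − Q.
Cournot with 3 identical firms: the symmetric best-response condition is 253 − 4q = 94. Each firm produces q = 39.75, total output Q = 119.25, price P = 133.75.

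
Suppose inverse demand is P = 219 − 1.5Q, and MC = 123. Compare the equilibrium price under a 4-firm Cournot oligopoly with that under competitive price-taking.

Cournot: P = 142.2; Competition: P = 123

Cournot with 4 identical firms: the symmetric best-response condition is 219 − 7.5q = 123. Each firm produces q = 12.8, total output Q = 51.2, price P = 142.2.
Competitive firms price at marginal cost: P = 123, giving Q = 64.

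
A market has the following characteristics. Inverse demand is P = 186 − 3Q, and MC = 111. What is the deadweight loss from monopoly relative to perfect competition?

DWL = 234.375

Under competition P = MC = 111, so Q = (186 − 111)/3 = 25.
A monopolist chooses Q where MR = MC. MR = 186 − 6Q; setting this equal to 111 gives Q = 12.5 and P = 148.5.
DWL is the triangle between Q = 12.5 and Q = 25: ½·(25 − 12.5)·(148.5 − 111) = 234.375.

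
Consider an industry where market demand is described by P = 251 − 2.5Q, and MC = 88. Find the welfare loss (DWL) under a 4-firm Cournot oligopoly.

Perfect competition: P = MC = 88, so 251 − 2.5Q = 88 and Q = 65.2.
Cournot with 4 identical firms: the symmetric best-response condition is 251 − 12.5q = 88. Each firm produces q = 13.04, total output Q = 52.16, price P = 120.6.
DWL is the triangle between Q = 52.16 and Q = 65.2: ½·(65.2 − 52.16)·(120.6 − 88) = 212.552.

DWL = 212.552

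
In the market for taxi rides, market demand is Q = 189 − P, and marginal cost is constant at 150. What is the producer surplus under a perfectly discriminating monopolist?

PS = 760.5

Inverting demand: P = 189 − Q.
With perfect price discrimination, output is the efficient level Q = 39 (where demand meets MC), but every buyer pays their willingness to pay: CS = 0 and PS = total surplus.
PS = ½·(189 − 150)·39 = 760.5.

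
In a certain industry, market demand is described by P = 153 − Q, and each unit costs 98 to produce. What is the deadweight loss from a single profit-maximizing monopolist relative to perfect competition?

Perfect competition: P = MC = 98, so 153 − Q = 98 and Q = 55.
Monopoly sets MR = MC: 153 − 2Q = 98 ⇒ Q = 27.5, P = 153 − 27.5 = 125.5.
DWL is the triangle between Q = 27.5 and Q = 55: ½·(55 − 27.5)·(125.5 − 98) = 378.125.

DWL = 378.125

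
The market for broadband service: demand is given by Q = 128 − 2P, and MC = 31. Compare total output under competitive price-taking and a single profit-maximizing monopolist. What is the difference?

Q falls by 33

Inverting demand: P = 64 − 0.5Q.
Perfect competition: P = MC = 31, so 64 − 0.5Q = 31 and Q = 66.
A monopolist chooses Q where MR = MC. MR = 64 − Q; setting this equal to 31 gives Q = 33 and P = 47.5.
Change in total output: 33 − 66 = −33.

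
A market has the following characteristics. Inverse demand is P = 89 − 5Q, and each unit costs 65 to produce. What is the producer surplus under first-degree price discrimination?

A perfectly discriminating monopolist sells every unit with P(Q) ≥ MC(Q), so output equals the competitive quantity Q = 4.8. Each buyer pays their reservation price, so CS = 0 and the firm captures all surplus.
PS = ½·(89 − 65)·4.8 = 57.6.

PS = 57.6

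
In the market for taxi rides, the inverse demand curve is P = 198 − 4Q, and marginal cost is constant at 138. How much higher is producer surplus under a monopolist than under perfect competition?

Under competition P = MC = 138, so Q = (198 − 138)/4 = 15.
PS = (138 − 138)·15 = 0.
A monopolist chooses Q where MR = MC. MR = 198 − 8Q; setting this equal to 138 gives Q = 7.5 and P = 168.
PS = (168 − 138)·7.5 = 225.
Change in producer surplus: 225 − 0 = 225.

Producer surplus rises by 225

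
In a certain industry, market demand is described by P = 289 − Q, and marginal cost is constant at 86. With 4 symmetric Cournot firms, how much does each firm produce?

q_i = 40.6

In a 4-firm Cournot equilibrium, symmetry and the first-order condition give q = (289 − 86)/(5) = 40.6. So Q = 162.4 and P = 126.6.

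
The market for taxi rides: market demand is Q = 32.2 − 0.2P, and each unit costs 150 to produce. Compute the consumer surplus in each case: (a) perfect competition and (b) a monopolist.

Competition: CS = 12.1; Monopoly: CS = 3.025

Inverting demand: P = 161 − 5Q.
Competitive firms price at marginal cost: P = 150, giving Q = 2.2.
CS = ½·(161 − 150)·2.2 = 12.1.
The monopolist equates marginal revenue to marginal cost: 161 − 10Q = 150, so Q = 1.1. From demand, P = 155.5.
CS = ½·(161 − 155.5)·1.1 = 3.025.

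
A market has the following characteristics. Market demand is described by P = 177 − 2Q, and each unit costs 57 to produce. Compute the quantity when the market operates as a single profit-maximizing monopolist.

Q = 30

A monopolist chooses Q where MR = MC. MR = 177 − 4Q; setting this equal to 57 gives Q = 30 and P = 117.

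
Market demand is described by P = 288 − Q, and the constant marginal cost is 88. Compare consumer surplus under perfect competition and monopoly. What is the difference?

Perfect competition: P = MC = 88, so 288 − Q = 88 and Q = 200.
CS = ½·(288 − 88)·200 = 20000.
A monopolist chooses Q where MR = MC. MR = 288 − 2Q; setting this equal to 88 gives Q = 100 and P = 188.
CS = ½·(288 − 188)·100 = 5000.
Change in consumer surplus: 5000 − 20000 = −15000.

Consumer surplus falls by 15000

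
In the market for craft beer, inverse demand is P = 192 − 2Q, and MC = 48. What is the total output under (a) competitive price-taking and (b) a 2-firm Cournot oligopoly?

Under competition P = MC = 48, so Q = (192 − 48)/2 = 72.
Cournot with 2 identical firms: the symmetric best-response condition is 192 − 6q = 48. Each firm produces q = 24, total output Q = 48, price P = 96.

Competition: Q = 72; Cournot: Q = 48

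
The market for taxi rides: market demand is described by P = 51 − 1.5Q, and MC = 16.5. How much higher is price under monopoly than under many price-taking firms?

Under competition P = MC = 16.5, so Q = (51 − 16.5)/1.5 = 23.
Monopoly sets MR = MC: 51 − 3Q = 16.5 ⇒ Q = 11.5, P = 51 − 1.5·11.5 = 33.75.
Change in price: 33.75 − 16.5 = 17.25.

P rises by 17.25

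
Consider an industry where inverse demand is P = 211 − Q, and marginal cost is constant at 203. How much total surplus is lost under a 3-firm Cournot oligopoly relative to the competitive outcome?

Perfect competition: P = MC = 203, so 211 − Q = 203 and Q = 8.
In a 3-firm Cournot equilibrium, symmetry and the first-order condition give q = (211 − 203)/(4) = 2. So Q = 6 and P = 205.
DWL is the triangle between Q = 6 and Q = 8: ½·(8 − 6)·(205 − 203) = 2.

DWL = 2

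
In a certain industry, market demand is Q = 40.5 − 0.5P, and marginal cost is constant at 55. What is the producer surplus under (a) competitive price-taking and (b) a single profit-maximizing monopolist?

Competition: PS = 0; Monopoly: PS = 84.5

Inverting demand: P = 81 − 2Q.
Under competition P = MC = 55, so Q = (81 − 55)/2 = 13.
PS = (55 − 55)·13 = 0.
Monopoly sets MR = MC: 81 − 4Q = 55 ⇒ Q = 6.5, P = 81 − 2·6.5 = 68.
PS = (68 − 55)·6.5 = 84.5.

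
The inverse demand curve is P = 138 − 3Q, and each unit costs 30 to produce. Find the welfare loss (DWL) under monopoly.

Perfect competition: P = MC = 30, so 138 − 3Q = 30 and Q = 36.
A monopolist chooses Q where MR = MC. MR = 138 − 6Q; setting this equal to 30 gives Q = 18 and P = 84.
DWL is the triangle between Q = 18 and Q = 36: ½·(36 − 18)·(84 − 30) = 486.

DWL = 486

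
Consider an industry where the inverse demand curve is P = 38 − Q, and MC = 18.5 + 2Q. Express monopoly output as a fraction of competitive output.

Monopoly sets MR = MC: 38 − 2Q = 18.5 + 2Q ⇒ Q = 4.875, P = 38 − 4.875 = 33.125.
Under competition P = MC: 38 − Q = 18.5 + 2Q ⇒ Q = 6.5, P = 31.5.
Ratio Q_m/Q_c = 4.875/6.5 = 0.75.

Q_m/Q_c = 0.75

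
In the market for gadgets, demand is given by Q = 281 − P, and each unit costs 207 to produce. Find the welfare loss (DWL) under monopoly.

Inverting demand: P = 281 − Q.
Under competition P = MC = 207, so Q = (281 − 207)/1 = 74.
Monopoly sets MR = MC: 281 − 2Q = 207 ⇒ Q = 37, P = 281 − 37 = 244.
DWL is the triangle between Q = 37 and Q = 74: ½·(74 − 37)·(244 − 207) = 684.5.

DWL = 684.5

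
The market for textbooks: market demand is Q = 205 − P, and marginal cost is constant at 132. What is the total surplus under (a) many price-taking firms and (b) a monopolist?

Inverting demand: P = 205 − Q.
Competitive firms price at marginal cost: P = 132, giving Q = 73.
CS = ½·(205 − 132)·73 = 2664.5; PS = (132 − 132)·73 = 0; TS = 2664.5.
Monopoly sets MR = MC: 205 − 2Q = 132 ⇒ Q = 36.5, P = 205 − 36.5 = 168.5.
CS = ½·(205 − 168.5)·36.5 = 666.125; PS = (168.5 − 132)·36.5 = 1332.25; TS = 1998.375.

Competition: TS = 2664.5; Monopoly: TS = 1998.375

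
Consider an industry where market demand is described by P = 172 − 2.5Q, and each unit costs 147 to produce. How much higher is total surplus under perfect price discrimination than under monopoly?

The monopolist equates marginal revenue to marginal cost: 172 − 5Q = 147, so Q = 5. From demand, P = 159.5.
CS = ½·(172 − 159.5)·5 = 31.25; PS = (159.5 − 147)·5 = 62.5; TS = 93.75.
A perfectly discriminating monopolist sells every unit with P(Q) ≥ MC(Q), so output equals the competitive quantity Q = 10. Each buyer pays their reservation price, so CS = 0 and the firm captures all surplus.
TS = 125 (equal to competitive TS).
Change in total surplus: 125 − 93.75 = 31.25.

Total surplus rises by 31.25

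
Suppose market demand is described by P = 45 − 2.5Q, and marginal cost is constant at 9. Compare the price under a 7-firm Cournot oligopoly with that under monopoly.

Cournot: P = 13.5; Monopoly: P = 27

With 7 symmetric Cournot firms, each firm's FOC gives 45 − 20q = 9, so q = 1.8, Q = 7·1.8 = 12.6, and P = 13.5.
Monopoly sets MR = MC: 45 − 5Q = 9 ⇒ Q = 7.2, P = 45 − 2.5·7.2 = 27.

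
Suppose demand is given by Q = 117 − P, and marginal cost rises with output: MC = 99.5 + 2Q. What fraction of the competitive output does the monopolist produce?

Q_m/Q_c = 0.75

Inverting demand: P = 117 − Q.
The monopolist equates marginal revenue to marginal cost: 117 − 2Q = 99.5 + 2Q, so Q = 4.375. From demand, P = 112.625.
Competitive equilibrium sets price equal to marginal cost: 117 − Q = 99.5 + 2Q, so Q = 35/6 and P = 667/6.
Ratio Q_m/Q_c = 4.375/(35/6) = 0.75.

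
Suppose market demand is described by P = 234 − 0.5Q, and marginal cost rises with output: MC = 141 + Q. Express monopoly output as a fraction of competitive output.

Monopoly sets MR = MC: 234 − Q = 141 + Q ⇒ Q = 46.5, P = 234 − 0.5·46.5 = 210.75.
Under competition P = MC: 234 − 0.5Q = 141 + Q ⇒ Q = 62, P = 203.
Ratio Q_m/Q_c = 46.5/62 = 0.75.

Q_m/Q_c = 0.75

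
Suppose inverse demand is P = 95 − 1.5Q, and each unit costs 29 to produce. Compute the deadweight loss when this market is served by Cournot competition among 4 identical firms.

Under competition P = MC = 29, so Q = (95 − 29)/1.5 = 44.
In a 4-firm Cournot equilibrium, symmetry and the first-order condition give q = (95 − 29)/(7.5) = 8.8. So Q = 35.2 and P = 42.2.
DWL is the triangle between Q = 35.2 and Q = 44: ½·(44 − 35.2)·(42.2 − 29) = 58.08.

DWL = 58.08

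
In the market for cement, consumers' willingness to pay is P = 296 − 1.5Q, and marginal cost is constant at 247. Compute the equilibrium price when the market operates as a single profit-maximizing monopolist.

P = 271.5

A monopolist chooses Q where MR = MC. MR = 296 − 3Q; setting this equal to 247 gives Q = 49/3 and P = 271.5.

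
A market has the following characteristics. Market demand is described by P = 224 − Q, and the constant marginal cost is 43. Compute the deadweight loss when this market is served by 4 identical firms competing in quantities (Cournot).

DWL = 655.22

Perfect competition: P = MC = 43, so 224 − Q = 43 and Q = 181.
With 4 symmetric Cournot firms, each firm's FOC gives 224 − 5q = 43, so q = 36.2, Q = 4·36.2 = 144.8, and P = 79.2.
DWL is the triangle between Q = 144.8 and Q = 181: ½·(181 − 144.8)·(79.2 − 43) = 655.22.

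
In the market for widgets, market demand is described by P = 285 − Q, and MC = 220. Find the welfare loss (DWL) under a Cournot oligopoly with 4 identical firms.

DWL = 84.5

Competitive firms price at marginal cost: P = 220, giving Q = 65.
In a 4-firm Cournot equilibrium, symmetry and the first-order condition give q = (285 − 220)/(5) = 13. So Q = 52 and P = 233.
DWL is the triangle between Q = 52 and Q = 65: ½·(65 − 52)·(233 − 220) = 84.5.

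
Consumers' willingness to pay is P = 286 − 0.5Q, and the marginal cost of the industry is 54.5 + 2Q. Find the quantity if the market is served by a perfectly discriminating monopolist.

Q = 92.6

A perfectly discriminating monopolist sells every unit with P(Q) ≥ MC(Q), so output equals the competitive quantity Q = 92.6. Each buyer pays their reservation price, so CS = 0 and the firm captures all surplus.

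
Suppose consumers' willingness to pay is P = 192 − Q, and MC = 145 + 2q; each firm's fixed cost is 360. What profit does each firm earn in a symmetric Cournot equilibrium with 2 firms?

In a 2-firm Cournot equilibrium, symmetry and the first-order condition give q = (192 − 145)/(5) = 9.4. So Q = 18.8 and P = 173.2.
Each firm's profit = 173.2·9.4 − (145·9.4 + ½·2·9.4²) − 360 = −183.28.

π_i = −183.28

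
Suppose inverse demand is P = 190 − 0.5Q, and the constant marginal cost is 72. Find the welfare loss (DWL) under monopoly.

DWL = 3481

Under competition P = MC = 72, so Q = (190 − 72)/0.5 = 236.
A monopolist chooses Q where MR = MC. MR = 190 − Q; setting this equal to 72 gives Q = 118 and P = 131.
DWL is the triangle between Q = 118 and Q = 236: ½·(236 − 118)·(131 − 72) = 3481.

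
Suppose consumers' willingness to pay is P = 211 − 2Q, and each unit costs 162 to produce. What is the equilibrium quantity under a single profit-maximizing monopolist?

The monopolist equates marginal revenue to marginal cost: 211 − 4Q = 162, so Q = 12.25. From demand, P = 186.5.

Q = 12.25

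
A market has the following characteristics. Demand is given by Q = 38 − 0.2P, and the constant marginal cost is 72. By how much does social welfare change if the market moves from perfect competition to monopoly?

Inverting demand: P = 190 − 5Q.
Under competition P = MC = 72, so Q = (190 − 72)/5 = 23.6.
CS = ½·(190 − 72)·23.6 = 1392.4; PS = (72 − 72)·23.6 = 0; TS = 1392.4.
The monopolist equates marginal revenue to marginal cost: 190 − 10Q = 72, so Q = 11.8. From demand, P = 131.
CS = ½·(190 − 131)·11.8 = 348.1; PS = (131 − 72)·11.8 = 696.2; TS = 1044.3.
Change in social welfare: 1044.3 − 1392.4 = −348.1.

TS falls by 348.1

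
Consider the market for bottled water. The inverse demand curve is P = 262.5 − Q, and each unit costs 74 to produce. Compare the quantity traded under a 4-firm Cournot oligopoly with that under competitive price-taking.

Cournot with 4 identical firms: the symmetric best-response condition is 262.5 − 5q = 74. Each firm produces q = 37.7, total output Q = 150.8, price P = 111.7.
Perfect competition: P = MC = 74, so 262.5 − Q = 74 and Q = 188.5.

Cournot: Q = 150.8; Competition: Q = 188.5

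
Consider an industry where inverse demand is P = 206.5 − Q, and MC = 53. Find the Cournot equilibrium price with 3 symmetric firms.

P = 91.375

Cournot with 3 identical firms: the symmetric best-response condition is 206.5 − 4q = 53. Each firm produces q = 38.375, total output Q = 115.125, price P = 91.375.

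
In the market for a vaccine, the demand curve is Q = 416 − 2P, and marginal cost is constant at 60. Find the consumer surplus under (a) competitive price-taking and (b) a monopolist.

Inverting demand: P = 208 − 0.5Q.
Competitive firms price at marginal cost: P = 60, giving Q = 296.
CS = ½·(208 − 60)·296 = 21904.
Monopoly sets MR = MC: 208 − Q = 60 ⇒ Q = 148, P = 208 − 0.5·148 = 134.
CS = ½·(208 − 134)·148 = 5476.

Competition: CS = 21904; Monopoly: CS = 5476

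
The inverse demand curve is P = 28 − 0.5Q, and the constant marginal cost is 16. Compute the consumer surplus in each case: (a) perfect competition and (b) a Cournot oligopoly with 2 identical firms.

Competition: CS = 144; Cournot: CS = 64

Under competition P = MC = 16, so Q = (28 − 16)/0.5 = 24.
CS = ½·(28 − 16)·24 = 144.
In a 2-firm Cournot equilibrium, symmetry and the first-order condition give q = (28 − 16)/(1.5) = 8. So Q = 16 and P = 20.
CS = ½·(28 − 20)·16 = 64.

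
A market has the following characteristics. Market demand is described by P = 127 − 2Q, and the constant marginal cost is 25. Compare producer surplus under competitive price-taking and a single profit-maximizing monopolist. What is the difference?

PS rises by 1300.5

Competitive firms price at marginal cost: P = 25, giving Q = 51.
PS = (25 − 25)·51 = 0.
A monopolist chooses Q where MR = MC. MR = 127 − 4Q; setting this equal to 25 gives Q = 25.5 and P = 76.
PS = (76 − 25)·25.5 = 1300.5.
Change in producer surplus: 1300.5 − 0 = 1300.5.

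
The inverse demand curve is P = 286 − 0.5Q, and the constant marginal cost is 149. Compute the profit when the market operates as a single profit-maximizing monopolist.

Monopoly sets MR = MC: 286 − Q = 149 ⇒ Q = 137, P = 286 − 0.5·137 = 217.5.
Profit = (217.5 − 149)·137 = 9384.5.

Profit = 9384.5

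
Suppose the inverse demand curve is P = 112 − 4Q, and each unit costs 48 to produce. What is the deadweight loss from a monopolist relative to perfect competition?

DWL = 128

Competitive firms price at marginal cost: P = 48, giving Q = 16.
Monopoly sets MR = MC: 112 − 8Q = 48 ⇒ Q = 8, P = 112 − 4·8 = 80.
DWL is the triangle between Q = 8 and Q = 16: ½·(16 − 8)·(80 − 48) = 128.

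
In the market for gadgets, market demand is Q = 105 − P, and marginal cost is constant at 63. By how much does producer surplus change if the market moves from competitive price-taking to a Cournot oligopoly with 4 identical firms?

Inverting demand: P = 105 − Q.
Perfect competition: P = MC = 63, so 105 − Q = 63 and Q = 42.
PS = (63 − 63)·42 = 0.
In a 4-firm Cournot equilibrium, symmetry and the first-order condition give q = (105 − 63)/(5) = 8.4. So Q = 33.6 and P = 71.4.
PS = (71.4 − 63)·33.6 = 282.24.
Change in producer surplus: 282.24 − 0 = 282.24.

Producer surplus rises by 282.24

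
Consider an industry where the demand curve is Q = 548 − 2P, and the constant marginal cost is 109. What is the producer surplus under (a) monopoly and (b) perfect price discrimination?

Inverting demand: P = 274 − 0.5Q.
Monopoly sets MR = MC: 274 − Q = 109 ⇒ Q = 165, P = 274 − 0.5·165 = 191.5.
PS = (191.5 − 109)·165 = 13612.5.
Under first-degree price discrimination the firm charges each unit its demand price and produces up to where P = MC, i.e. Q = 330. Consumer surplus is zero; producer surplus equals total surplus.
PS = ½·(274 − 109)·330 = 27225.

Monopoly: PS = 13612.5; Perfect PD: PS = 27225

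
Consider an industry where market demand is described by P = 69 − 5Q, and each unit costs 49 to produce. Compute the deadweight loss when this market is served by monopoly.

Competitive firms price at marginal cost: P = 49, giving Q = 4.
A monopolist chooses Q where MR = MC. MR = 69 − 10Q; setting this equal to 49 gives Q = 2 and P = 59.
DWL is the triangle between Q = 2 and Q = 4: ½·(4 − 2)·(59 − 49) = 10.

DWL = 10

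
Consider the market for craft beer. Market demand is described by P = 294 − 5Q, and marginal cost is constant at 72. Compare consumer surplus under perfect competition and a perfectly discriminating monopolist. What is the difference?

CS falls by 4928.4

Under competition P = MC = 72, so Q = (294 − 72)/5 = 44.4.
CS = ½·(294 − 72)·44.4 = 4928.4.
A perfectly discriminating monopolist sells every unit with P(Q) ≥ MC(Q), so output equals the competitive quantity Q = 44.4. Each buyer pays their reservation price, so CS = 0 and the firm captures all surplus.
CS = 0.
Change in consumer surplus: 0 − 4928.4 = −4928.4.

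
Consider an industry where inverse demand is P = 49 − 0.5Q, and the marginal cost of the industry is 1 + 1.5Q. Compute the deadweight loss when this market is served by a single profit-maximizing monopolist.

DWL = 23.04

Under competition P = MC: 49 − 0.5Q = 1 + 1.5Q ⇒ Q = 24, P = 37.
A monopolist chooses Q where MR = MC. MR = 49 − Q; setting this equal to 1 + 1.5Q gives Q = 19.2 and P = 39.4.
CS = ½·(49 − 37)·24 = 144; PS = (37·24 − 1·24 − ½·1.5·24²) = 432; TS = 576.
CS = ½·(49 − 39.4)·19.2 = 92.16; PS = (39.4·19.2 − 1·19.2 − ½·1.5·19.2²) = 460.8; TS = 552.96.
DWL = 576 − 552.96 = 23.04.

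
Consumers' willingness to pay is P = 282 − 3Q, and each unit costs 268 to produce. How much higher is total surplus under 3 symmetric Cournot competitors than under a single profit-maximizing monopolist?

TS rises by 6.125

Monopoly sets MR = MC: 282 − 6Q = 268 ⇒ Q = 7/3, P = 282 − 3·7/3 = 275.
CS = ½·(282 − 275)·7/3 = 49/6; PS = (275 − 268)·7/3 = 49/3; TS = 24.5.
In a 3-firm Cournot equilibrium, symmetry and the first-order condition give q = (282 − 268)/(12) = 7/6. So Q = 3.5 and P = 271.5.
CS = ½·(282 − 271.5)·3.5 = 18.375; PS = (271.5 − 268)·3.5 = 12.25; TS = 30.625.
Change in total surplus: 30.625 − 24.5 = 6.125.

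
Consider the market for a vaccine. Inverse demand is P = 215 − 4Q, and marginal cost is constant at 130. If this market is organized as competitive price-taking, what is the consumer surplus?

CS = 903.125

Competitive firms price at marginal cost: P = 130, giving Q = 21.25.
CS = ½·(215 − 130)·21.25 = 903.125.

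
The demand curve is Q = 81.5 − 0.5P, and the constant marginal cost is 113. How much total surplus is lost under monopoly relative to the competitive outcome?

Inverting demand: P = 163 − 2Q.
Under competition P = MC = 113, so Q = (163 − 113)/2 = 25.
A monopolist chooses Q where MR = MC. MR = 163 − 4Q; setting this equal to 113 gives Q = 12.5 and P = 138.
DWL is the triangle between Q = 12.5 and Q = 25: ½·(25 − 12.5)·(138 − 113) = 156.25.

DWL = 156.25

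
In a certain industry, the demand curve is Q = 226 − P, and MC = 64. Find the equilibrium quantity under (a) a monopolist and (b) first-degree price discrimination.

Monopoly: Q = 81; Perfect PD: Q = 162

Inverting demand: P = 226 − Q.
A monopolist chooses Q where MR = MC. MR = 226 − 2Q; setting this equal to 64 gives Q = 81 and P = 145.
A perfectly discriminating monopolist sells every unit with P(Q) ≥ MC(Q), so output equals the competitive quantity Q = 162. Each buyer pays their reservation price, so CS = 0 and the firm captures all surplus.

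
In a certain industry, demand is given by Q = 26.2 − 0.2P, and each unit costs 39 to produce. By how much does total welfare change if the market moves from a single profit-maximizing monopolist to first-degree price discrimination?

TS rises by 211.6

Inverting demand: P = 131 − 5Q.
A monopolist chooses Q where MR = MC. MR = 131 − 10Q; setting this equal to 39 gives Q = 9.2 and P = 85.
CS = ½·(131 − 85)·9.2 = 211.6; PS = (85 − 39)·9.2 = 423.2; TS = 634.8.
Under first-degree price discrimination the firm charges each unit its demand price and produces up to where P = MC, i.e. Q = 18.4. Consumer surplus is zero; producer surplus equals total surplus.
TS = 846.4 (equal to competitive TS).
Change in total welfare: 846.4 − 634.8 = 211.6.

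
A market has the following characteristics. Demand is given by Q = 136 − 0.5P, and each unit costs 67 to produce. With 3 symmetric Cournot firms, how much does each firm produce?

q_i = 25.625

Inverting demand: P = 272 − 2Q.
In a 3-firm Cournot equilibrium, symmetry and the first-order condition give q = (272 − 67)/(8) = 25.625. So Q = 76.875 and P = 118.25.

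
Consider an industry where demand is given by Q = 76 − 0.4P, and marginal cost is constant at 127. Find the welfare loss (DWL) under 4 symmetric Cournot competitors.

DWL = 31.752

Inverting demand: P = 190 − 2.5Q.
Perfect competition: P = MC = 127, so 190 − 2.5Q = 127 and Q = 25.2.
In a 4-firm Cournot equilibrium, symmetry and the first-order condition give q = (190 − 127)/(12.5) = 5.04. So Q = 20.16 and P = 139.6.
DWL is the triangle between Q = 20.16 and Q = 25.2: ½·(25.2 − 20.16)·(139.6 − 127) = 31.752.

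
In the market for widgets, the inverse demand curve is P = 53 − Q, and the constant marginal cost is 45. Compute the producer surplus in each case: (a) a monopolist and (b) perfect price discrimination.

A monopolist chooses Q where MR = MC. MR = 53 − 2Q; setting this equal to 45 gives Q = 4 and P = 49.
PS = (49 − 45)·4 = 16.
With perfect price discrimination, output is the efficient level Q = 8 (where demand meets MC), but every buyer pays their willingness to pay: CS = 0 and PS = total surplus.
PS = ½·(53 − 45)·8 = 32.

Monopoly: PS = 16; Perfect PD: PS = 32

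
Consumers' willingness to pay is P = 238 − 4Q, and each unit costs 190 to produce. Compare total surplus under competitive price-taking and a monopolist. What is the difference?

Competitive firms price at marginal cost: P = 190, giving Q = 12.
CS = ½·(238 − 190)·12 = 288; PS = (190 − 190)·12 = 0; TS = 288.
The monopolist equates marginal revenue to marginal cost: 238 − 8Q = 190, so Q = 6. From demand, P = 214.
CS = ½·(238 − 214)·6 = 72; PS = (214 − 190)·6 = 144; TS = 216.
Change in total surplus: 216 − 288 = −72.

TS falls by 72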